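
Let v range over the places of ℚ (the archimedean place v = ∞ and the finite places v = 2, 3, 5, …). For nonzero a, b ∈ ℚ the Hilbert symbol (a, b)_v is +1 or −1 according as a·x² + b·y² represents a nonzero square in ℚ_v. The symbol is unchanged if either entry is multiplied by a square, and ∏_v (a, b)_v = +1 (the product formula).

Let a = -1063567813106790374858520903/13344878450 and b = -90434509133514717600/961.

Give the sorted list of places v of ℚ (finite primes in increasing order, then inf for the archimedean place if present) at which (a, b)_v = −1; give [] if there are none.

(a, b) ≡ (-57646, -88425447594) mod (ℚ^×)²; places V = {2, 3, 5, 11, 13, 17, 19, 23, 31, 37, 41, 43, 47, ∞}.
(a,b)_41: α=1, u≡19; β=3, v≡37 (mod 41); (19|41)=-1, (37|41)=+1; sign (−1)^0·-1^3·+1^1 = -1.
(a,b)_23: α=2, u≡10; β=1, v≡7 (mod 23); (10|23)=-1, (7|23)=-1; sign (−1)^0·-1^1·-1^2 = -1.
(a,b)_17: α=-2, u≡15; β=0, v≡12 (mod 17); (15|17)=+1, (12|17)=-1; sign (−1)^0·+1^0·-1^-2 = +1.
(a,b)_5: α=-2, u≡4; β=2, v≡1 (mod 5); (4|5)=+1, (1|5)=+1; sign (−1)^0·+1^2·+1^-2 = +1.
(a,b)_19: α=3, u≡16; β=1, v≡14 (mod 19); (16|19)=+1, (14|19)=-1; sign (−1)^1·+1^1·-1^3 = +1.
(a,b)_31: α=-4, u≡7; β=-2, v≡28 (mod 31); (7|31)=+1, (28|31)=+1; sign (−1)^0·+1^-2·+1^-4 = +1.
(a,b)_43: α=2, u≡11; β=1, v≡12 (mod 43); (11|43)=+1, (12|43)=-1; sign (−1)^0·+1^1·-1^2 = +1.
(a,b)_∞: sgn(-57646)=−, sgn(-88425447594)=−, so -1.
(a,b)_2: α=-1, β=5; u≡1, v≡3 (mod 8); ε(u)ε(v)=0·1, αω(v)=-1·1, βω(u)=5·0; sum ≡ 1  ⇒  -1.
(a,b)_47: α=2, u≡22; β=1, v≡16 (mod 47); (22|47)=-1, (16|47)=+1; sign (−1)^0·-1^1·+1^2 = -1.
(a,b)_13: α=6, u≡12; β=2, v≡1 (mod 13); (12|13)=+1, (1|13)=+1; sign (−1)^0·+1^2·+1^6 = +1.
(a,b)_3: α=4, u≡2; β=3, v≡1 (mod 3); (2|3)=-1, (1|3)=+1; sign (−1)^0·-1^3·+1^4 = -1.
(a,b)_37: α=1, u≡11; β=1, v≡1 (mod 37); (11|37)=+1, (1|37)=+1; sign (−1)^0·+1^1·+1^1 = +1.
(a,b)_11: α=2, u≡4; β=1, v≡6 (mod 11); (4|11)=+1, (6|11)=-1; sign (−1)^0·+1^1·-1^2 = +1.
|Ram(-57646, -88425447594)| = 6, even; anisotropic at {2, 3, 23, 41, 47, ∞}.

[2, 3, 23, 41, 47, inf]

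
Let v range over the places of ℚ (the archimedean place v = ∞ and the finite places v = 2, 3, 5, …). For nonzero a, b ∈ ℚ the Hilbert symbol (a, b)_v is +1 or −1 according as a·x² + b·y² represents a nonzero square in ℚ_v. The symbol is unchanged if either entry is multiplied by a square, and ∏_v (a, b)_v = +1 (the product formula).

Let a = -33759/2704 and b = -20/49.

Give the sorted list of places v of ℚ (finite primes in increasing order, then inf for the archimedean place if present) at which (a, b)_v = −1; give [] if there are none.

[31, inf]

Mod squares: a ≡ -31, b ≡ -5. Check v ∈ {∞, 2, 3, 5, 7, 11, 13, 31}.
v=3: a=3^2·(≡2), b=3^0·(≡1) mod 3; (2|3)=-1, (1|3)=+1; (−1)^{2·0·1}·(-1)^0·(+1)^2 = +1.
v=2: v_2(a)=-4, v_2(b)=2; units ≡ 1, 3 (mod 8); ε·ε+αω+βω = 0·1+-4·1+2·0 ≡ 0  ⇒  (a,b)_2 = +1.
v=13: a=13^-2·(≡5), b=13^0·(≡11) mod 13; (5|13)=-1, (11|13)=-1; (−1)^{-2·0·6}·(-1)^0·(-1)^-2 = +1.
v=11: a=11^2·(≡2), b=11^0·(≡7) mod 11; (2|11)=-1, (7|11)=-1; (−1)^{2·0·5}·(-1)^0·(-1)^2 = +1.
v=31: a=31^1·(≡26), b=31^0·(≡23) mod 31; (26|31)=-1, (23|31)=-1; (−1)^{1·0·15}·(-1)^0·(-1)^1 = -1.
v=5: a=5^0·(≡4), b=5^1·(≡4) mod 5; (4|5)=+1, (4|5)=+1; (−1)^{0·1·2}·(+1)^1·(+1)^0 = +1.
v=∞: -31 < 0 and -5 < 0  ⇒  (a,b)_∞ = -1.
v=7: a=7^0·(≡1), b=7^-2·(≡1) mod 7; (1|7)=+1, (1|7)=+1; (−1)^{0·-2·3}·(+1)^-2·(+1)^0 = +1.
Ram(-31, -5) = {31, ∞}; no ℚ_31-point on the conic.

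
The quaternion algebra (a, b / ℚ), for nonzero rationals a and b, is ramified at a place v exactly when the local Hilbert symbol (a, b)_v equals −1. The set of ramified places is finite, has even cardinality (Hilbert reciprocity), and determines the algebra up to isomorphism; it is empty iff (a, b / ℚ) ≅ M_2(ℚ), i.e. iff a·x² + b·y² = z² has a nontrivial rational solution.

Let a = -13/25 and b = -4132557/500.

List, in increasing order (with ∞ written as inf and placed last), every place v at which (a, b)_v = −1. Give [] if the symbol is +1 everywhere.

[2, 5, 13, inf]

Mod squares: a ≡ -13, b ≡ -13585. Check v ∈ {∞, 2, 3, 5, 11, 13, 19}.
v=19: a=19^0·(≡1), b=19^1·(≡11) mod 19; (1|19)=+1, (11|19)=+1; (−1)^{0·1·9}·(+1)^1·(+1)^0 = +1.
v=2: v_2(a)=0, v_2(b)=-2; units ≡ 3, 7 (mod 8); ε·ε+αω+βω = 1·1+0·0+-2·1 ≡ 1  ⇒  (a,b)_2 = -1.
v=5: a=5^-2·(≡2), b=5^-3·(≡2) mod 5; (2|5)=-1, (2|5)=-1; (−1)^{-2·-3·2}·(-1)^-3·(-1)^-2 = -1.
v=13: a=13^1·(≡1), b=13^3·(≡5) mod 13; (1|13)=+1, (5|13)=-1; (−1)^{1·3·6}·(+1)^3·(-1)^1 = -1.
v=11: a=11^0·(≡3), b=11^1·(≡8) mod 11; (3|11)=+1, (8|11)=-1; (−1)^{0·1·5}·(+1)^1·(-1)^0 = +1.
v=3: a=3^0·(≡2), b=3^2·(≡2) mod 3; (2|3)=-1, (2|3)=-1; (−1)^{0·2·1}·(-1)^2·(-1)^0 = +1.
v=∞: -13 < 0 and -13585 < 0  ⇒  (a,b)_∞ = -1.
|Ram(-13, -13585)| = 4, even; anisotropic at {2, 5, 13, ∞}.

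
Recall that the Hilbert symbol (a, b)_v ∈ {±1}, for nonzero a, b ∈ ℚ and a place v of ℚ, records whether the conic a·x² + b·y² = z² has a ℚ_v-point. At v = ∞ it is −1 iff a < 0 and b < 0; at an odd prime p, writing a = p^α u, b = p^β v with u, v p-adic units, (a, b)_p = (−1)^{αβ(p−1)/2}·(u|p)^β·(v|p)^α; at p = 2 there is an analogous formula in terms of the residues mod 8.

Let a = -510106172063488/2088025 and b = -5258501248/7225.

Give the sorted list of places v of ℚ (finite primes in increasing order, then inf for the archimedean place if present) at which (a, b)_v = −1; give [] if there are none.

(a, b) ≡ (-7, -82) mod (ℚ^×)²; places V = {2, 5, 7, 11, 13, 17, 41, ∞}.
(a,b)_13: α=4, u≡2; β=2, v≡3 (mod 13); (2|13)=-1, (3|13)=+1; sign (−1)^0·-1^2·+1^4 = +1.
(a,b)_17: α=-4, u≡10; β=-2, v≡11 (mod 17); (10|17)=-1, (11|17)=-1; sign (−1)^0·-1^-2·-1^-4 = +1.
(a,b)_41: α=2, u≡34; β=1, v≡8 (mod 41); (34|41)=-1, (8|41)=+1; sign (−1)^0·-1^1·+1^2 = -1.
(a,b)_11: α=2, u≡1; β=2, v≡10 (mod 11); (1|11)=+1, (10|11)=-1; sign (−1)^0·+1^2·-1^2 = +1.
(a,b)_∞: sgn(-7)=−, sgn(-82)=−, so -1.
(a,b)_5: α=-2, u≡2; β=-2, v≡3 (mod 5); (2|5)=-1, (3|5)=-1; sign (−1)^0·-1^-2·-1^-2 = +1.
(a,b)_7: α=3, u≡3; β=2, v≡4 (mod 7); (3|7)=-1, (4|7)=+1; sign (−1)^0·-1^2·+1^3 = +1.
(a,b)_2: α=8, β=7; u≡1, v≡7 (mod 8); ε(u)ε(v)=0·1, αω(v)=8·0, βω(u)=7·0; sum ≡ 0  ⇒  +1.
(-7, -82 / ℚ) ramifies at {41, ∞}: a division algebra.

[41, inf]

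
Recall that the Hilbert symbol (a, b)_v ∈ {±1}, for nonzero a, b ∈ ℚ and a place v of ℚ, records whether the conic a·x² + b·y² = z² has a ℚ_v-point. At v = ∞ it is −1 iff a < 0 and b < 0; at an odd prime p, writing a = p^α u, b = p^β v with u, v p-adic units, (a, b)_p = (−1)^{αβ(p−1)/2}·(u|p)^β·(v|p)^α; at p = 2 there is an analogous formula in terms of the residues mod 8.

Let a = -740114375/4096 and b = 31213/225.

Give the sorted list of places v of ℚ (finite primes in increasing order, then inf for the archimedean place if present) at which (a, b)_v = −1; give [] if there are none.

(a, b) ≡ (-143, 13) mod (ℚ^×)²; places V = {2, 3, 5, 7, 11, 13, ∞}.
(a,b)_∞: sgn(-143)=−, sgn(13)=+, so +1.
(a,b)_13: α=3, u≡7; β=1, v≡12 (mod 13); (7|13)=-1, (12|13)=+1; sign (−1)^0·-1^1·+1^3 = -1.
(a,b)_11: α=1, u≡9; β=0, v≡10 (mod 11); (9|11)=+1, (10|11)=-1; sign (−1)^0·+1^0·-1^1 = -1.
(a,b)_7: α=2, u≡1; β=4, v≡6 (mod 7); (1|7)=+1, (6|7)=-1; sign (−1)^0·+1^4·-1^2 = +1.
(a,b)_5: α=4, u≡2; β=-2, v≡2 (mod 5); (2|5)=-1, (2|5)=-1; sign (−1)^0·-1^-2·-1^4 = +1.
(a,b)_3: α=0, u≡1; β=-2, v≡1 (mod 3); (1|3)=+1, (1|3)=+1; sign (−1)^0·+1^-2·+1^0 = +1.
(a,b)_2: α=-12, β=0; u≡1, v≡5 (mod 8); ε(u)ε(v)=0·0, αω(v)=-12·1, βω(u)=0·0; sum ≡ 0  ⇒  +1.
(-143, 13 / ℚ) ramifies at {11, 13}: a division algebra.

[11, 13]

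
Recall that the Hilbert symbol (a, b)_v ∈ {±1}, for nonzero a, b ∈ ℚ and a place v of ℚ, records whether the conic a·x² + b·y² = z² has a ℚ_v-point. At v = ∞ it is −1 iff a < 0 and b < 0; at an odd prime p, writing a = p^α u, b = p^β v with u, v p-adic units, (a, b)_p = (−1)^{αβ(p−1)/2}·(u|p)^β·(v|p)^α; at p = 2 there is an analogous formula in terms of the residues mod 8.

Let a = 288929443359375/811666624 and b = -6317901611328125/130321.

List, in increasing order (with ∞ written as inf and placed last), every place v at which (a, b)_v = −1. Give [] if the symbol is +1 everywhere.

[13, 19]

(a, b) ≡ (8645, -5) mod (ℚ^×)²; places V = {2, 3, 5, 7, 13, 17, 19, 43, ∞}.
(a,b)_∞: sgn(8645)=+, sgn(-5)=−, so +1.
(a,b)_5: α=13, u≡4; β=17, v≡4 (mod 5); (4|5)=+1, (4|5)=+1; sign (−1)^0·+1^17·+1^13 = +1.
(a,b)_3: α=2, u≡2; β=0, v≡1 (mod 3); (2|3)=-1, (1|3)=+1; sign (−1)^0·-1^0·+1^2 = +1.
(a,b)_19: α=-3, u≡15; β=-4, v≡12 (mod 19); (15|19)=-1, (12|19)=-1; sign (−1)^0·-1^-4·-1^-3 = -1.
(a,b)_43: α=-2, u≡29; β=0, v≡1 (mod 43); (29|43)=-1, (1|43)=+1; sign (−1)^0·-1^0·+1^-2 = +1.
(a,b)_7: α=1, u≡6; β=2, v≡2 (mod 7); (6|7)=-1, (2|7)=+1; sign (−1)^0·-1^2·+1^1 = +1.
(a,b)_13: α=1, u≡11; β=2, v≡6 (mod 13); (11|13)=-1, (6|13)=-1; sign (−1)^0·-1^2·-1^1 = -1.
(a,b)_17: α=2, u≡1; β=0, v≡10 (mod 17); (1|17)=+1, (10|17)=-1; sign (−1)^0·+1^0·-1^2 = +1.
(a,b)_2: α=-6, β=0; u≡5, v≡3 (mod 8); ε(u)ε(v)=0·1, αω(v)=-6·1, βω(u)=0·1; sum ≡ 0  ⇒  +1.
Ram(8645, -5) = {13, 19}; no ℚ_13-point on the conic.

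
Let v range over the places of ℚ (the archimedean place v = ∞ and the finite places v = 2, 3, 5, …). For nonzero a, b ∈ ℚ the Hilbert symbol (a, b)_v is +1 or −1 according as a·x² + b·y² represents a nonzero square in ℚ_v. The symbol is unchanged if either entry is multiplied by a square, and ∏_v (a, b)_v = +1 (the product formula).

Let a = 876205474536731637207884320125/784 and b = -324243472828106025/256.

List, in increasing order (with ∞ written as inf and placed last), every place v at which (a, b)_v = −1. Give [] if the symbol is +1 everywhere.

(a, b) ≡ (217005, -765049) mod (ℚ^×)²; places V = {2, 3, 5, 7, 13, 17, 23, 29, 31, 37, ∞}.
(a,b)_2: α=-4, β=-8; u≡5, v≡7 (mod 8); ε(u)ε(v)=0·1, αω(v)=-4·0, βω(u)=-8·1; sum ≡ 0  ⇒  +1.
(a,b)_23: α=5, u≡10; β=3, v≡16 (mod 23); (10|23)=-1, (16|23)=+1; sign (−1)^1·-1^3·+1^5 = +1.
(a,b)_31: α=2, u≡25; β=1, v≡28 (mod 31); (25|31)=+1, (28|31)=+1; sign (−1)^0·+1^1·+1^2 = +1.
(a,b)_7: α=-2, u≡5; β=0, v≡4 (mod 7); (5|7)=-1, (4|7)=+1; sign (−1)^0·-1^0·+1^-2 = +1.
(a,b)_∞: sgn(217005)=+, sgn(-765049)=−, so +1.
(a,b)_13: α=2, u≡4; β=0, v≡3 (mod 13); (4|13)=+1, (3|13)=+1; sign (−1)^0·+1^0·+1^2 = +1.
(a,b)_17: α=3, u≡13; β=2, v≡4 (mod 17); (13|17)=+1, (4|17)=+1; sign (−1)^0·+1^2·+1^3 = +1.
(a,b)_5: α=3, u≡4; β=2, v≡4 (mod 5); (4|5)=+1, (4|5)=+1; sign (−1)^0·+1^2·+1^3 = +1.
(a,b)_29: α=0, u≡26; β=1, v≡28 (mod 29); (26|29)=-1, (28|29)=+1; sign (−1)^0·-1^1·+1^0 = -1.
(a,b)_37: α=5, u≡13; β=3, v≡14 (mod 37); (13|37)=-1, (14|37)=-1; sign (−1)^0·-1^3·-1^5 = +1.
(a,b)_3: α=9, u≡2; β=4, v≡2 (mod 3); (2|3)=-1, (2|3)=-1; sign (−1)^0·-1^4·-1^9 = -1.
Ram(217005, -765049) = {3, 29}; no ℚ_3-point on the conic.

[3, 29]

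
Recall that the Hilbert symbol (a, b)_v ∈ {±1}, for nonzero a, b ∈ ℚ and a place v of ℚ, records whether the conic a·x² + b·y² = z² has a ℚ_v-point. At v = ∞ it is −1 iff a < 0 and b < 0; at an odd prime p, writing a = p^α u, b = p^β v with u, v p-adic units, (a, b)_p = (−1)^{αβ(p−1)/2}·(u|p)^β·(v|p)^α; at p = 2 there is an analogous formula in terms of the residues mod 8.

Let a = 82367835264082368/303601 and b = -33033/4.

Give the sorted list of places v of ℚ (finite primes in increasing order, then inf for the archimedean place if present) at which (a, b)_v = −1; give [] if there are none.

[2, 3, 7, 11]

Mod squares: a ≡ 143, b ≡ -273. Check v ∈ {∞, 2, 3, 7, 11, 13, 19, 29, 37}.
v=11: a=11^3·(≡2), b=11^2·(≡6) mod 11; (2|11)=-1, (6|11)=-1; (−1)^{3·2·5}·(-1)^2·(-1)^3 = -1.
v=13: a=13^3·(≡6), b=13^1·(≡5) mod 13; (6|13)=-1, (5|13)=-1; (−1)^{3·1·6}·(-1)^1·(-1)^3 = +1.
v=∞: 143 > 0 and -273 < 0  ⇒  (a,b)_∞ = +1.
v=2: v_2(a)=6, v_2(b)=-2; units ≡ 7, 7 (mod 8); ε·ε+αω+βω = 1·1+6·0+-2·0 ≡ 1  ⇒  (a,b)_2 = -1.
v=3: a=3^8·(≡2), b=3^1·(≡2) mod 3; (2|3)=-1, (2|3)=-1; (−1)^{8·1·1}·(-1)^1·(-1)^8 = -1.
v=7: a=7^2·(≡5), b=7^1·(≡5) mod 7; (5|7)=-1, (5|7)=-1; (−1)^{2·1·3}·(-1)^1·(-1)^2 = -1.
v=29: a=29^-2·(≡26), b=29^0·(≡14) mod 29; (26|29)=-1, (14|29)=-1; (−1)^{-2·0·14}·(-1)^0·(-1)^-2 = +1.
v=19: a=19^-2·(≡3), b=19^0·(≡2) mod 19; (3|19)=-1, (2|19)=-1; (−1)^{-2·0·9}·(-1)^0·(-1)^-2 = +1.
v=37: a=37^2·(≡2), b=37^0·(≡2) mod 37; (2|37)=-1, (2|37)=-1; (−1)^{2·0·18}·(-1)^0·(-1)^2 = +1.
(143, -273 / ℚ) ramifies at {2, 3, 7, 11}: a division algebra.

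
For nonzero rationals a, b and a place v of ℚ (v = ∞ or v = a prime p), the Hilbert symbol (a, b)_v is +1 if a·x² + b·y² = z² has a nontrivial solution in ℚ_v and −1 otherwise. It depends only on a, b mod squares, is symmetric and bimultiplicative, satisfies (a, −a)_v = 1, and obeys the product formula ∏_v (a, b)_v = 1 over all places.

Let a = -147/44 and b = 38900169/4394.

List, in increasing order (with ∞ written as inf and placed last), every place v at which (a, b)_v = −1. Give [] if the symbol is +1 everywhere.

[3, 13]

Mod squares: a ≡ -33, b ≡ 26. Check v ∈ {∞, 2, 3, 7, 11, 13}.
v=13: a=13^0·(≡7), b=13^-3·(≡11) mod 13; (7|13)=-1, (11|13)=-1; (−1)^{0·-3·6}·(-1)^-3·(-1)^0 = -1.
v=7: a=7^2·(≡2), b=7^2·(≡5) mod 7; (2|7)=+1, (5|7)=-1; (−1)^{2·2·3}·(+1)^2·(-1)^2 = +1.
v=3: a=3^1·(≡1), b=3^8·(≡2) mod 3; (1|3)=+1, (2|3)=-1; (−1)^{1·8·1}·(+1)^8·(-1)^1 = -1.
v=2: v_2(a)=-2, v_2(b)=-1; units ≡ 7, 5 (mod 8); ε·ε+αω+βω = 1·0+-2·1+-1·0 ≡ 0  ⇒  (a,b)_2 = +1.
v=∞: -33 < 0 and 26 > 0  ⇒  (a,b)_∞ = +1.
v=11: a=11^-1·(≡10), b=11^2·(≡5) mod 11; (10|11)=-1, (5|11)=+1; (−1)^{-1·2·5}·(-1)^2·(+1)^-1 = +1.
(-33, 26 / ℚ) ramifies at {3, 13}: a division algebra.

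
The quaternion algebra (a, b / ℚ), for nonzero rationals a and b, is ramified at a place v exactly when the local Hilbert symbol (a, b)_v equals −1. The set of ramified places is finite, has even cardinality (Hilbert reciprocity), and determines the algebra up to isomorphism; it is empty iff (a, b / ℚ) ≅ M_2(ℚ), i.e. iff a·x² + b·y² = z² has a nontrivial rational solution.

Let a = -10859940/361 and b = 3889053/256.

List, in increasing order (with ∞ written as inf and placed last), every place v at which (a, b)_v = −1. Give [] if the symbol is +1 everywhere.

Mod squares: a ≡ -1785, b ≡ 133. Check v ∈ {∞, 2, 3, 5, 7, 13, 17, 19}.
v=7: a=7^1·(≡1), b=7^1·(≡6) mod 7; (1|7)=+1, (6|7)=-1; (−1)^{1·1·3}·(+1)^1·(-1)^1 = +1.
v=17: a=17^1·(≡10), b=17^0·(≡14) mod 17; (10|17)=-1, (14|17)=-1; (−1)^{1·0·8}·(-1)^0·(-1)^1 = -1.
v=∞: -1785 < 0 and 133 > 0  ⇒  (a,b)_∞ = +1.
v=13: a=13^2·(≡9), b=13^0·(≡10) mod 13; (9|13)=+1, (10|13)=+1; (−1)^{2·0·6}·(+1)^0·(+1)^2 = +1.
v=3: a=3^3·(≡2), b=3^4·(≡1) mod 3; (2|3)=-1, (1|3)=+1; (−1)^{3·4·1}·(-1)^4·(+1)^3 = +1.
v=5: a=5^1·(≡2), b=5^0·(≡3) mod 5; (2|5)=-1, (3|5)=-1; (−1)^{1·0·2}·(-1)^0·(-1)^1 = -1.
v=2: v_2(a)=2, v_2(b)=-8; units ≡ 7, 5 (mod 8); ε·ε+αω+βω = 1·0+2·1+-8·0 ≡ 0  ⇒  (a,b)_2 = +1.
v=19: a=19^-2·(≡4), b=19^3·(≡6) mod 19; (4|19)=+1, (6|19)=+1; (−1)^{-2·3·9}·(+1)^3·(+1)^-2 = +1.
|Ram(-1785, 133)| = 2, even; anisotropic at {5, 17}.

[5, 17]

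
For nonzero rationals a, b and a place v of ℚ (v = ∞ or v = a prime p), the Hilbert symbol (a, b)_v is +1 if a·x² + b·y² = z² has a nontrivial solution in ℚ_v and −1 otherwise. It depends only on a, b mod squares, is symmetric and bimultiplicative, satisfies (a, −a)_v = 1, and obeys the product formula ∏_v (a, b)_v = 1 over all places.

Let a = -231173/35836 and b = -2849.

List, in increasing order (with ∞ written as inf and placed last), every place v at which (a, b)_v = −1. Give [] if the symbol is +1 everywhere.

Mod squares: a ≡ -13547, b ≡ -2849. Check v ∈ {∞, 2, 7, 11, 17, 19, 23, 31, 37}.
v=37: a=37^0·(≡2), b=37^1·(≡34) mod 37; (2|37)=-1, (34|37)=+1; (−1)^{0·1·18}·(-1)^1·(+1)^0 = -1.
v=31: a=31^-1·(≡20), b=31^0·(≡3) mod 31; (20|31)=+1, (3|31)=-1; (−1)^{-1·0·15}·(+1)^0·(-1)^-1 = -1.
v=7: a=7^0·(≡3), b=7^1·(≡6) mod 7; (3|7)=-1, (6|7)=-1; (−1)^{0·1·3}·(-1)^1·(-1)^0 = -1.
v=11: a=11^0·(≡4), b=11^1·(≡5) mod 11; (4|11)=+1, (5|11)=+1; (−1)^{0·1·5}·(+1)^1·(+1)^0 = +1.
v=23: a=23^3·(≡2), b=23^0·(≡3) mod 23; (2|23)=+1, (3|23)=+1; (−1)^{3·0·11}·(+1)^0·(+1)^3 = +1.
v=17: a=17^-2·(≡2), b=17^0·(≡7) mod 17; (2|17)=+1, (7|17)=-1; (−1)^{-2·0·8}·(+1)^0·(-1)^-2 = +1.
v=∞: -13547 < 0 and -2849 < 0  ⇒  (a,b)_∞ = -1.
v=19: a=19^1·(≡6), b=19^0·(≡1) mod 19; (6|19)=+1, (1|19)=+1; (−1)^{1·0·9}·(+1)^0·(+1)^1 = +1.
v=2: v_2(a)=-2, v_2(b)=0; units ≡ 5, 7 (mod 8); ε·ε+αω+βω = 0·1+-2·0+0·1 ≡ 0  ⇒  (a,b)_2 = +1.
(-13547, -2849 / ℚ) ramifies at {7, 31, 37, ∞}: a division algebra.

[7, 31, 37, inf]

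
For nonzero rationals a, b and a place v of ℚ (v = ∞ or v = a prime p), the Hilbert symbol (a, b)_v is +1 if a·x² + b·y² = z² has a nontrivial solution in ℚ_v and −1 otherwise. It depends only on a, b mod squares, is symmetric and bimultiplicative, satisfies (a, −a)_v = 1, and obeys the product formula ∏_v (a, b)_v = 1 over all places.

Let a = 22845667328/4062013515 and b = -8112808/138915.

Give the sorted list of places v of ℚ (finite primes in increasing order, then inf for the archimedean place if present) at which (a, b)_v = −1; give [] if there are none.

Mod squares: a ≡ 22330, b ≡ -2030. Check v ∈ {∞, 2, 3, 5, 7, 11, 17, 19, 29}.
v=17: a=17^2·(≡9), b=17^2·(≡10) mod 17; (9|17)=+1, (10|17)=-1; (−1)^{2·2·8}·(+1)^2·(-1)^2 = +1.
v=29: a=29^1·(≡7), b=29^1·(≡8) mod 29; (7|29)=+1, (8|29)=-1; (−1)^{1·1·14}·(+1)^1·(-1)^1 = -1.
v=19: a=19^-2·(≡1), b=19^0·(≡13) mod 19; (1|19)=+1, (13|19)=-1; (−1)^{-2·0·9}·(+1)^0·(-1)^-2 = +1.
v=7: a=7^-3·(≡3), b=7^-3·(≡4) mod 7; (3|7)=-1, (4|7)=+1; (−1)^{-3·-3·3}·(-1)^-3·(+1)^-3 = +1.
v=5: a=5^-1·(≡1), b=5^-1·(≡4) mod 5; (1|5)=+1, (4|5)=+1; (−1)^{-1·-1·2}·(+1)^-1·(+1)^-1 = +1.
v=3: a=3^-8·(≡1), b=3^-4·(≡1) mod 3; (1|3)=+1, (1|3)=+1; (−1)^{-8·-4·1}·(+1)^-4·(+1)^-8 = +1.
v=2: v_2(a)=11, v_2(b)=3; units ≡ 5, 1 (mod 8); ε·ε+αω+βω = 0·0+11·0+3·1 ≡ 1  ⇒  (a,b)_2 = -1.
v=11: a=11^3·(≡2), b=11^2·(≡9) mod 11; (2|11)=-1, (9|11)=+1; (−1)^{3·2·5}·(-1)^2·(+1)^3 = +1.
v=∞: 22330 > 0 and -2030 < 0  ⇒  (a,b)_∞ = +1.
(22330, -2030 / ℚ) ramifies at {2, 29}: a division algebra.

[2, 29]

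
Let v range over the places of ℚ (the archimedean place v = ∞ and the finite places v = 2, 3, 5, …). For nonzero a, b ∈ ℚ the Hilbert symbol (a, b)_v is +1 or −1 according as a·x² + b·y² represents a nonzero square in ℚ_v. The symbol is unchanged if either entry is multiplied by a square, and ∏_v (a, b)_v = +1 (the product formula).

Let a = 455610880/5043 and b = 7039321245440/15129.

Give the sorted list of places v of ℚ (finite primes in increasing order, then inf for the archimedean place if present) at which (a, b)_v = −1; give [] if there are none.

(a, b) ≡ (14790, 935) mod (ℚ^×)²; places V = {2, 3, 5, 11, 17, 19, 29, 41, ∞}.
(a,b)_17: α=1, u≡5; β=3, v≡4 (mod 17); (5|17)=-1, (4|17)=+1; sign (−1)^0·-1^3·+1^1 = -1.
(a,b)_19: α=2, u≡3; β=0, v≡1 (mod 19); (3|19)=-1, (1|19)=+1; sign (−1)^0·-1^0·+1^2 = +1.
(a,b)_29: α=1, u≡10; β=2, v≡16 (mod 29); (10|29)=-1, (16|29)=+1; sign (−1)^0·-1^2·+1^1 = +1.
(a,b)_11: α=0, u≡2; β=3, v≡2 (mod 11); (2|11)=-1, (2|11)=-1; sign (−1)^0·-1^3·-1^0 = -1.
(a,b)_5: α=1, u≡2; β=1, v≡2 (mod 5); (2|5)=-1, (2|5)=-1; sign (−1)^0·-1^1·-1^1 = +1.
(a,b)_3: α=-1, u≡1; β=-2, v≡2 (mod 3); (1|3)=+1, (2|3)=-1; sign (−1)^0·+1^-2·-1^-1 = -1.
(a,b)_∞: sgn(14790)=+, sgn(935)=+, so +1.
(a,b)_41: α=-2, u≡34; β=-2, v≡36 (mod 41); (34|41)=-1, (36|41)=+1; sign (−1)^0·-1^-2·+1^-2 = +1.
(a,b)_2: α=9, β=8; u≡3, v≡7 (mod 8); ε(u)ε(v)=1·1, αω(v)=9·0, βω(u)=8·1; sum ≡ 1  ⇒  -1.
(14790, 935 / ℚ) ramifies at {2, 3, 11, 17}: a division algebra.

[2, 3, 11, 17]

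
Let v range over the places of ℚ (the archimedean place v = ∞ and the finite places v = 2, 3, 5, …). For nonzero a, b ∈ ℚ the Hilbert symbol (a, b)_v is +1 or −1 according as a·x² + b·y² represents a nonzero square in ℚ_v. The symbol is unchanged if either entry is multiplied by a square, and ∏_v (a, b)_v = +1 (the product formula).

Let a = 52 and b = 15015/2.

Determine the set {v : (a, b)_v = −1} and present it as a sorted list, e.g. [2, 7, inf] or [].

(a, b) ≡ (13, 30030) mod (ℚ^×)²; places V = {2, 3, 5, 7, 11, 13, ∞}.
(a,b)_5: α=0, u≡2; β=1, v≡4 (mod 5); (2|5)=-1, (4|5)=+1; sign (−1)^0·-1^1·+1^0 = -1.
(a,b)_7: α=0, u≡3; β=1, v≡5 (mod 7); (3|7)=-1, (5|7)=-1; sign (−1)^0·-1^1·-1^0 = -1.
(a,b)_11: α=0, u≡8; β=1, v≡6 (mod 11); (8|11)=-1, (6|11)=-1; sign (−1)^0·-1^1·-1^0 = -1.
(a,b)_∞: sgn(13)=+, sgn(30030)=+, so +1.
(a,b)_3: α=0, u≡1; β=1, v≡2 (mod 3); (1|3)=+1, (2|3)=-1; sign (−1)^0·+1^1·-1^0 = +1.
(a,b)_13: α=1, u≡4; β=1, v≡12 (mod 13); (4|13)=+1, (12|13)=+1; sign (−1)^0·+1^1·+1^1 = +1.
(a,b)_2: α=2, β=-1; u≡5, v≡7 (mod 8); ε(u)ε(v)=0·1, αω(v)=2·0, βω(u)=-1·1; sum ≡ 1  ⇒  -1.
Ram(13, 30030) = {2, 5, 7, 11}; no ℚ_2-point on the conic.

[2, 5, 7, 11]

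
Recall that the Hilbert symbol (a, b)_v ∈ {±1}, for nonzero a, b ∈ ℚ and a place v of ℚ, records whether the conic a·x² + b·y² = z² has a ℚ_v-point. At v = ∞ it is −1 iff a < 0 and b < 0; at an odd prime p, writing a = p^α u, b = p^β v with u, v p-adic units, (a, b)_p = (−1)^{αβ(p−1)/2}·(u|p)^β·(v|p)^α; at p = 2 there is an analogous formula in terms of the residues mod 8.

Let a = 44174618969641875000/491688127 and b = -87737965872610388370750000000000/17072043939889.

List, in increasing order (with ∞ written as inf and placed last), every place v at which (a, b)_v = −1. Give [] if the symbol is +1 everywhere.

(a, b) ≡ (8610, -84227) mod (ℚ^×)²; places V = {2, 3, 5, 7, 11, 13, 17, 19, 29, 31, 41, ∞}.
(a,b)_∞: sgn(8610)=+, sgn(-84227)=−, so +1.
(a,b)_3: α=5, u≡2; β=10, v≡1 (mod 3); (2|3)=-1, (1|3)=+1; sign (−1)^0·-1^10·+1^5 = +1.
(a,b)_11: α=2, u≡7; β=3, v≡10 (mod 11); (7|11)=-1, (10|11)=-1; sign (−1)^0·-1^3·-1^2 = -1.
(a,b)_5: α=7, u≡3; β=12, v≡2 (mod 5); (3|5)=-1, (2|5)=-1; sign (−1)^0·-1^12·-1^7 = -1.
(a,b)_19: α=2, u≡12; β=3, v≡2 (mod 19); (12|19)=-1, (2|19)=-1; sign (−1)^0·-1^3·-1^2 = -1.
(a,b)_2: α=3, β=10; u≡1, v≡5 (mod 8); ε(u)ε(v)=0·0, αω(v)=3·1, βω(u)=10·0; sum ≡ 1  ⇒  -1.
(a,b)_13: α=2, u≡12; β=1, v≡5 (mod 13); (12|13)=+1, (5|13)=-1; sign (−1)^0·+1^1·-1^2 = +1.
(a,b)_31: α=2, u≡11; β=3, v≡17 (mod 31); (11|31)=-1, (17|31)=-1; sign (−1)^0·-1^3·-1^2 = -1.
(a,b)_41: α=1, u≡16; β=2, v≡34 (mod 41); (16|41)=+1, (34|41)=-1; sign (−1)^0·+1^2·-1^1 = -1.
(a,b)_29: α=-2, u≡8; β=-4, v≡14 (mod 29); (8|29)=-1, (14|29)=-1; sign (−1)^0·-1^-4·-1^-2 = +1.
(a,b)_7: α=-1, u≡5; β=0, v≡1 (mod 7); (5|7)=-1, (1|7)=+1; sign (−1)^0·-1^0·+1^-1 = +1.
(a,b)_17: α=-4, u≡4; β=-6, v≡8 (mod 17); (4|17)=+1, (8|17)=+1; sign (−1)^0·+1^-6·+1^-4 = +1.
(8610, -84227 / ℚ) ramifies at {2, 5, 11, 19, 31, 41}: a division algebra.

[2, 5, 11, 19, 31, 41]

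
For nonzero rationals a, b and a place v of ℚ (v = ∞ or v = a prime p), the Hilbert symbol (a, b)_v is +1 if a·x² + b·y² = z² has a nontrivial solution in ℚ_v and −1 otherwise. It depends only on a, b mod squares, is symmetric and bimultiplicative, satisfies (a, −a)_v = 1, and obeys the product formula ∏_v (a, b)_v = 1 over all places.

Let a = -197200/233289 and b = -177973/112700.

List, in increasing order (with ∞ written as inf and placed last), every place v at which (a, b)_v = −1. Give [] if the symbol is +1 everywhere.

[17, inf]

(a, b) ≡ (-493, -11339) mod (ℚ^×)²; places V = {2, 3, 5, 7, 17, 19, 23, 29, ∞}.
(a,b)_7: α=-2, u≡4; β=-2, v≡4 (mod 7); (4|7)=+1, (4|7)=+1; sign (−1)^0·+1^-2·+1^-2 = +1.
(a,b)_23: α=-2, u≡12; β=-1, v≡1 (mod 23); (12|23)=+1, (1|23)=+1; sign (−1)^0·+1^-1·+1^-2 = +1.
(a,b)_19: α=0, u≡11; β=2, v≡7 (mod 19); (11|19)=+1, (7|19)=+1; sign (−1)^0·+1^2·+1^0 = +1.
(a,b)_5: α=2, u≡3; β=-2, v≡4 (mod 5); (3|5)=-1, (4|5)=+1; sign (−1)^0·-1^-2·+1^2 = +1.
(a,b)_3: α=-2, u≡2; β=0, v≡1 (mod 3); (2|3)=-1, (1|3)=+1; sign (−1)^0·-1^0·+1^-2 = +1.
(a,b)_29: α=1, u≡19; β=1, v≡26 (mod 29); (19|29)=-1, (26|29)=-1; sign (−1)^0·-1^1·-1^1 = +1.
(a,b)_∞: sgn(-493)=−, sgn(-11339)=−, so -1.
(a,b)_2: α=4, β=-2; u≡3, v≡5 (mod 8); ε(u)ε(v)=1·0, αω(v)=4·1, βω(u)=-2·1; sum ≡ 0  ⇒  +1.
(a,b)_17: α=1, u≡3; β=1, v≡15 (mod 17); (3|17)=-1, (15|17)=+1; sign (−1)^0·-1^1·+1^1 = -1.
Ram(-493, -11339) = {17, ∞}; no ℚ_17-point on the conic.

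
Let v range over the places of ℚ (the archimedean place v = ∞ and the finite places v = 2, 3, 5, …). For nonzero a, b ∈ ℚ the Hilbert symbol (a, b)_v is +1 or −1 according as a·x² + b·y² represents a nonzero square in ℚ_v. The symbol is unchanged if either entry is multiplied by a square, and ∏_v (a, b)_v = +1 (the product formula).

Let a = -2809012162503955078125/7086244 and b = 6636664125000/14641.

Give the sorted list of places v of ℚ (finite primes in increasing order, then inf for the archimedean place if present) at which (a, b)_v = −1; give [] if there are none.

[2, 13]

(a, b) ≡ (-5, 546) mod (ℚ^×)²; places V = {2, 3, 5, 7, 11, 13, ∞}.
(a,b)_13: α=2, u≡5; β=1, v≡9 (mod 13); (5|13)=-1, (9|13)=+1; sign (−1)^0·-1^1·+1^2 = -1.
(a,b)_2: α=-2, β=3; u≡3, v≡1 (mod 8); ε(u)ε(v)=1·0, αω(v)=-2·0, βω(u)=3·1; sum ≡ 1  ⇒  -1.
(a,b)_3: α=10, u≡1; β=5, v≡2 (mod 3); (1|3)=+1, (2|3)=-1; sign (−1)^0·+1^5·-1^10 = +1.
(a,b)_∞: sgn(-5)=−, sgn(546)=+, so +1.
(a,b)_5: α=11, u≡1; β=6, v≡4 (mod 5); (1|5)=+1, (4|5)=+1; sign (−1)^0·+1^6·+1^11 = +1.
(a,b)_11: α=-6, u≡10; β=-4, v≡8 (mod 11); (10|11)=-1, (8|11)=-1; sign (−1)^0·-1^-4·-1^-6 = +1.
(a,b)_7: α=8, u≡4; β=5, v≡4 (mod 7); (4|7)=+1, (4|7)=+1; sign (−1)^0·+1^5·+1^8 = +1.
|Ram(-5, 546)| = 2, even; anisotropic at {2, 13}.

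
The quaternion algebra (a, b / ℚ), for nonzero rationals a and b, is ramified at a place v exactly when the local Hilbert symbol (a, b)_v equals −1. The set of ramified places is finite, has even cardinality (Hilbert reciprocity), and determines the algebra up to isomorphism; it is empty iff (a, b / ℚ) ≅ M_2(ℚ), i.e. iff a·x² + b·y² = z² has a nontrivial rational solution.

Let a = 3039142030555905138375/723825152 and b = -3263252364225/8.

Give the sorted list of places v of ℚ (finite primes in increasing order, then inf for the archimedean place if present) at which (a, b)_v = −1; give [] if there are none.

[2, 5, 7, 53]

(a, b) ≡ (63070, -124338) mod (ℚ^×)²; places V = {2, 3, 5, 7, 17, 23, 29, 41, 53, ∞}.
(a,b)_2: α=-9, β=-3; u≡7, v≡7 (mod 8); ε(u)ε(v)=1·1, αω(v)=-9·0, βω(u)=-3·0; sum ≡ 1  ⇒  -1.
(a,b)_5: α=3, u≡1; β=2, v≡2 (mod 5); (1|5)=+1, (2|5)=-1; sign (−1)^0·+1^2·-1^3 = -1.
(a,b)_∞: sgn(63070)=+, sgn(-124338)=−, so +1.
(a,b)_23: α=6, u≡2; β=3, v≡7 (mod 23); (2|23)=+1, (7|23)=-1; sign (−1)^0·+1^3·-1^6 = +1.
(a,b)_3: α=12, u≡1; β=5, v≡2 (mod 3); (1|3)=+1, (2|3)=-1; sign (−1)^0·+1^5·-1^12 = +1.
(a,b)_17: α=1, u≡15; β=1, v≡2 (mod 17); (15|17)=+1, (2|17)=+1; sign (−1)^0·+1^1·+1^1 = +1.
(a,b)_29: α=-2, u≡24; β=0, v≡11 (mod 29); (24|29)=+1, (11|29)=-1; sign (−1)^0·+1^0·-1^-2 = +1.
(a,b)_7: α=3, u≡2; β=2, v≡5 (mod 7); (2|7)=+1, (5|7)=-1; sign (−1)^0·+1^2·-1^3 = -1.
(a,b)_53: α=1, u≡13; β=1, v≡41 (mod 53); (13|53)=+1, (41|53)=-1; sign (−1)^0·+1^1·-1^1 = -1.
(a,b)_41: α=-2, u≡13; β=0, v≡12 (mod 41); (13|41)=-1, (12|41)=-1; sign (−1)^0·-1^0·-1^-2 = +1.
Ram(63070, -124338) = {2, 5, 7, 53}; no ℚ_2-point on the conic.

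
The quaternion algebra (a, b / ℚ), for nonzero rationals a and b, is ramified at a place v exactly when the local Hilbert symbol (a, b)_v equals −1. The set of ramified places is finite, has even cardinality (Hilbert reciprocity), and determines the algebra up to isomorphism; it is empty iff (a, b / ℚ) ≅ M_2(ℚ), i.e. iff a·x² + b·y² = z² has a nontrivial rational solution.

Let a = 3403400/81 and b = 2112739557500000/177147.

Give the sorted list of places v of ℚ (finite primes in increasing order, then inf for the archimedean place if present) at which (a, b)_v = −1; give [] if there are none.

[3, 7, 11, 17]

(a, b) ≡ (34034, 4290) mod (ℚ^×)²; places V = {2, 3, 5, 7, 11, 13, 17, ∞}.
(a,b)_5: α=2, u≡1; β=7, v≡3 (mod 5); (1|5)=+1, (3|5)=-1; sign (−1)^0·+1^7·-1^2 = +1.
(a,b)_13: α=1, u≡2; β=3, v≡2 (mod 13); (2|13)=-1, (2|13)=-1; sign (−1)^0·-1^3·-1^1 = +1.
(a,b)_17: α=1, u≡15; β=2, v≡6 (mod 17); (15|17)=+1, (6|17)=-1; sign (−1)^0·+1^2·-1^1 = -1.
(a,b)_2: α=3, β=5; u≡1, v≡1 (mod 8); ε(u)ε(v)=0·0, αω(v)=3·0, βω(u)=5·0; sum ≡ 0  ⇒  +1.
(a,b)_∞: sgn(34034)=+, sgn(4290)=+, so +1.
(a,b)_3: α=-4, u≡2; β=-11, v≡2 (mod 3); (2|3)=-1, (2|3)=-1; sign (−1)^0·-1^-11·-1^-4 = -1.
(a,b)_11: α=1, u≡9; β=3, v≡9 (mod 11); (9|11)=+1, (9|11)=+1; sign (−1)^1·+1^3·+1^1 = -1.
(a,b)_7: α=1, u≡2; β=0, v≡6 (mod 7); (2|7)=+1, (6|7)=-1; sign (−1)^0·+1^0·-1^1 = -1.
(34034, 4290 / ℚ) ramifies at {3, 7, 11, 17}: a division algebra.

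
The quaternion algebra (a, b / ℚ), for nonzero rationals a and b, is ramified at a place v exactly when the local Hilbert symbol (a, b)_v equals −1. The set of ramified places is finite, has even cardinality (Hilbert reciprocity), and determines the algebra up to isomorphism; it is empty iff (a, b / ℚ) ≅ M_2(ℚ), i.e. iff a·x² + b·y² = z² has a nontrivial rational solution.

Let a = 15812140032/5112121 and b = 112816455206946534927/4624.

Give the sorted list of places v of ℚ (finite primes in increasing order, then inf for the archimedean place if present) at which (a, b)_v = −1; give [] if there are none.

(a, b) ≡ (1715727, 72447) mod (ℚ^×)²; places V = {2, 3, 7, 13, 17, 19, 23, 29, 31, 37, 41, ∞}.
(a,b)_31: α=0, u≡10; β=1, v≡11 (mod 31); (10|31)=+1, (11|31)=-1; sign (−1)^0·+1^1·-1^0 = +1.
(a,b)_13: α=1, u≡10; β=2, v≡8 (mod 13); (10|13)=+1, (8|13)=-1; sign (−1)^0·+1^2·-1^1 = -1.
(a,b)_29: α=1, u≡11; β=2, v≡22 (mod 29); (11|29)=-1, (22|29)=+1; sign (−1)^0·-1^2·+1^1 = +1.
(a,b)_37: α=1, u≡25; β=2, v≡10 (mod 37); (25|37)=+1, (10|37)=+1; sign (−1)^0·+1^2·+1^1 = +1.
(a,b)_19: α=-2, u≡14; β=1, v≡18 (mod 19); (14|19)=-1, (18|19)=-1; sign (−1)^0·-1^1·-1^-2 = -1.
(a,b)_41: α=1, u≡24; β=3, v≡25 (mod 41); (24|41)=-1, (25|41)=+1; sign (−1)^0·-1^3·+1^1 = -1.
(a,b)_∞: sgn(1715727)=+, sgn(72447)=+, so +1.
(a,b)_2: α=10, β=-4; u≡7, v≡7 (mod 8); ε(u)ε(v)=1·1, αω(v)=10·0, βω(u)=-4·0; sum ≡ 1  ⇒  -1.
(a,b)_17: α=-2, u≡8; β=-2, v≡5 (mod 17); (8|17)=+1, (5|17)=-1; sign (−1)^0·+1^-2·-1^-2 = +1.
(a,b)_7: α=-2, u≡3; β=0, v≡4 (mod 7); (3|7)=-1, (4|7)=+1; sign (−1)^0·-1^0·+1^-2 = +1.
(a,b)_23: α=0, u≡17; β=2, v≡21 (mod 23); (17|23)=-1, (21|23)=-1; sign (−1)^0·-1^2·-1^0 = +1.
(a,b)_3: α=3, u≡1; β=3, v≡2 (mod 3); (1|3)=+1, (2|3)=-1; sign (−1)^1·+1^3·-1^3 = +1.
Ram(1715727, 72447) = {2, 13, 19, 41}; no ℚ_2-point on the conic.

[2, 13, 19, 41]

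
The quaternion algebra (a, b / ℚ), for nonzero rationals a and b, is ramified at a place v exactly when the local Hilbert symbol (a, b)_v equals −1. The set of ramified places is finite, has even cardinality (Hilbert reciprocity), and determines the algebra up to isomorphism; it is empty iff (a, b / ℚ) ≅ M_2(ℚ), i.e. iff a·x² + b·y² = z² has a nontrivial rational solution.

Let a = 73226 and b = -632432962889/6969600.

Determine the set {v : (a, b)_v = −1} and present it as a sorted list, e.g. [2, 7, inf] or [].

[19, 23, 47, 53]

Mod squares: a ≡ 73226, b ≡ -76371569. Check v ∈ {∞, 2, 3, 5, 7, 11, 13, 19, 23, 31, 41, 43, 47, 53}.
v=11: a=11^0·(≡10), b=11^-2·(≡5) mod 11; (10|11)=-1, (5|11)=+1; (−1)^{0·-2·5}·(-1)^-2·(+1)^0 = +1.
v=7: a=7^0·(≡6), b=7^2·(≡6) mod 7; (6|7)=-1, (6|7)=-1; (−1)^{0·2·3}·(-1)^2·(-1)^0 = +1.
v=53: a=53^0·(≡33), b=53^1·(≡46) mod 53; (33|53)=-1, (46|53)=+1; (−1)^{0·1·26}·(-1)^1·(+1)^0 = -1.
v=47: a=47^1·(≡7), b=47^1·(≡27) mod 47; (7|47)=+1, (27|47)=+1; (−1)^{1·1·23}·(+1)^1·(+1)^1 = -1.
v=3: a=3^0·(≡2), b=3^-2·(≡1) mod 3; (2|3)=-1, (1|3)=+1; (−1)^{0·-2·1}·(-1)^-2·(+1)^0 = +1.
v=2: v_2(a)=1, v_2(b)=-8; units ≡ 5, 7 (mod 8); ε·ε+αω+βω = 0·1+1·0+-8·1 ≡ 0  ⇒  (a,b)_2 = +1.
v=41: a=41^1·(≡23), b=41^0·(≡9) mod 41; (23|41)=+1, (9|41)=+1; (−1)^{1·0·20}·(+1)^0·(+1)^1 = +1.
v=43: a=43^0·(≡40), b=43^1·(≡5) mod 43; (40|43)=+1, (5|43)=-1; (−1)^{0·1·21}·(+1)^1·(-1)^0 = +1.
v=19: a=19^1·(≡16), b=19^0·(≡15) mod 19; (16|19)=+1, (15|19)=-1; (−1)^{1·0·9}·(+1)^0·(-1)^1 = -1.
v=23: a=23^0·(≡17), b=23^1·(≡15) mod 23; (17|23)=-1, (15|23)=-1; (−1)^{0·1·11}·(-1)^1·(-1)^0 = -1.
v=∞: 73226 > 0 and -76371569 < 0  ⇒  (a,b)_∞ = +1.
v=5: a=5^0·(≡1), b=5^-2·(≡4) mod 5; (1|5)=+1, (4|5)=+1; (−1)^{0·-2·2}·(+1)^-2·(+1)^0 = +1.
v=13: a=13^0·(≡10), b=13^2·(≡3) mod 13; (10|13)=+1, (3|13)=+1; (−1)^{0·2·6}·(+1)^2·(+1)^0 = +1.
v=31: a=31^0·(≡4), b=31^1·(≡9) mod 31; (4|31)=+1, (9|31)=+1; (−1)^{0·1·15}·(+1)^1·(+1)^0 = +1.
Ram(73226, -76371569) = {19, 23, 47, 53}; no ℚ_19-point on the conic.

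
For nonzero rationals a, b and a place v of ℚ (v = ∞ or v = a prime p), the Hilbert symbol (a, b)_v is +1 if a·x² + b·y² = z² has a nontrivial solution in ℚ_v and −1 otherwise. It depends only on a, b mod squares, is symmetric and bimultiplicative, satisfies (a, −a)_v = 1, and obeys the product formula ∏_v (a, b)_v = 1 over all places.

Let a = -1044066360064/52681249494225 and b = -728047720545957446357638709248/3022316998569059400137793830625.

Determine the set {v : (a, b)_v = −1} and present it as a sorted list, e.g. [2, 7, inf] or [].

Mod squares: a ≡ -19, b ≡ -247. Check v ∈ {∞, 2, 3, 5, 7, 11, 13, 19, 23, 31, 43}.
v=3: a=3^-4·(≡2), b=3^-10·(≡2) mod 3; (2|3)=-1, (2|3)=-1; (−1)^{-4·-10·1}·(-1)^-10·(-1)^-4 = +1.
v=11: a=11^-4·(≡5), b=11^-10·(≡7) mod 11; (5|11)=+1, (7|11)=-1; (−1)^{-4·-10·5}·(+1)^-10·(-1)^-4 = +1.
v=7: a=7^4·(≡2), b=7^8·(≡3) mod 7; (2|7)=+1, (3|7)=-1; (−1)^{4·8·3}·(+1)^8·(-1)^4 = +1.
v=23: a=23^2·(≡1), b=23^4·(≡4) mod 23; (1|23)=+1, (4|23)=+1; (−1)^{2·4·11}·(+1)^4·(+1)^2 = +1.
v=19: a=19^1·(≡13), b=19^3·(≡7) mod 19; (13|19)=-1, (7|19)=+1; (−1)^{1·3·9}·(-1)^3·(+1)^1 = +1.
v=2: v_2(a)=8, v_2(b)=20; units ≡ 5, 1 (mod 8); ε·ε+αω+βω = 0·0+8·0+20·1 ≡ 0  ⇒  (a,b)_2 = +1.
v=31: a=31^-2·(≡30), b=31^-4·(≡25) mod 31; (30|31)=-1, (25|31)=+1; (−1)^{-2·-4·15}·(-1)^-4·(+1)^-2 = +1.
v=5: a=5^-2·(≡4), b=5^-4·(≡3) mod 5; (4|5)=+1, (3|5)=-1; (−1)^{-2·-4·2}·(+1)^-4·(-1)^-2 = +1.
v=∞: -19 < 0 and -247 < 0  ⇒  (a,b)_∞ = -1.
v=13: a=13^2·(≡7), b=13^7·(≡8) mod 13; (7|13)=-1, (8|13)=-1; (−1)^{2·7·6}·(-1)^7·(-1)^2 = -1.
v=43: a=43^-2·(≡24), b=43^-4·(≡10) mod 43; (24|43)=+1, (10|43)=+1; (−1)^{-2·-4·21}·(+1)^-4·(+1)^-2 = +1.
(-19, -247 / ℚ) ramifies at {13, ∞}: a division algebra.

[13, inf]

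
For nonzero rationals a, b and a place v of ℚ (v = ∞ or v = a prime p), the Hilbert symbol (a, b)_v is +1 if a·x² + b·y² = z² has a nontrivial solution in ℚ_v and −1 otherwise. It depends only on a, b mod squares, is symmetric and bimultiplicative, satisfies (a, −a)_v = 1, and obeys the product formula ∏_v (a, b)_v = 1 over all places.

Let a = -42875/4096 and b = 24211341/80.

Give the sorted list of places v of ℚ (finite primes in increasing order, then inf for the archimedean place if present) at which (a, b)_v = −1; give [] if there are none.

[5, 7, 23, 31]

Mod squares: a ≡ -35, b ≡ 274505. Check v ∈ {∞, 2, 3, 5, 7, 11, 23, 31}.
v=5: a=5^3·(≡2), b=5^-1·(≡1) mod 5; (2|5)=-1, (1|5)=+1; (−1)^{3·-1·2}·(-1)^-1·(+1)^3 = -1.
v=2: v_2(a)=-12, v_2(b)=-4; units ≡ 5, 1 (mod 8); ε·ε+αω+βω = 0·0+-12·0+-4·1 ≡ 0  ⇒  (a,b)_2 = +1.
v=31: a=31^0·(≡15), b=31^1·(≡5) mod 31; (15|31)=-1, (5|31)=+1; (−1)^{0·1·15}·(-1)^1·(+1)^0 = -1.
v=3: a=3^0·(≡1), b=3^2·(≡2) mod 3; (1|3)=+1, (2|3)=-1; (−1)^{0·2·1}·(+1)^2·(-1)^0 = +1.
v=7: a=7^3·(≡1), b=7^3·(≡2) mod 7; (1|7)=+1, (2|7)=+1; (−1)^{3·3·3}·(+1)^3·(+1)^3 = -1.
v=∞: -35 < 0 and 274505 > 0  ⇒  (a,b)_∞ = +1.
v=11: a=11^0·(≡9), b=11^1·(≡10) mod 11; (9|11)=+1, (10|11)=-1; (−1)^{0·1·5}·(+1)^1·(-1)^0 = +1.
v=23: a=23^0·(≡10), b=23^1·(≡17) mod 23; (10|23)=-1, (17|23)=-1; (−1)^{0·1·11}·(-1)^1·(-1)^0 = -1.
|Ram(-35, 274505)| = 4, even; anisotropic at {5, 7, 23, 31}.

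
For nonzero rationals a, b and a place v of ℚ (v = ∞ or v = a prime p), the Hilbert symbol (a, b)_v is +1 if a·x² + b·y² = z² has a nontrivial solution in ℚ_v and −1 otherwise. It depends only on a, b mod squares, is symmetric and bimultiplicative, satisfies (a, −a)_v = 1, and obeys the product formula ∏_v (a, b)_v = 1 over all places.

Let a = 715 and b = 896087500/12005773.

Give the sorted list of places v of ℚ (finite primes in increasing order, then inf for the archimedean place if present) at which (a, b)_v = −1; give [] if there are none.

(a, b) ≡ (715, 95095) mod (ℚ^×)²; places V = {2, 5, 7, 11, 13, 19, 31, ∞}.
(a,b)_31: α=0, u≡2; β=-4, v≡20 (mod 31); (2|31)=+1, (20|31)=+1; sign (−1)^0·+1^-4·+1^0 = +1.
(a,b)_7: α=0, u≡1; β=3, v≡3 (mod 7); (1|7)=+1, (3|7)=-1; sign (−1)^0·+1^3·-1^0 = +1.
(a,b)_∞: sgn(715)=+, sgn(95095)=+, so +1.
(a,b)_19: α=0, u≡12; β=1, v≡15 (mod 19); (12|19)=-1, (15|19)=-1; sign (−1)^0·-1^1·-1^0 = -1.
(a,b)_11: α=1, u≡10; β=1, v≡2 (mod 11); (10|11)=-1, (2|11)=-1; sign (−1)^1·-1^1·-1^1 = -1.
(a,b)_2: α=0, β=2; u≡3, v≡7 (mod 8); ε(u)ε(v)=1·1, αω(v)=0·0, βω(u)=2·1; sum ≡ 1  ⇒  -1.
(a,b)_13: α=1, u≡3; β=-1, v≡9 (mod 13); (3|13)=+1, (9|13)=+1; sign (−1)^0·+1^-1·+1^1 = +1.
(a,b)_5: α=1, u≡3; β=5, v≡1 (mod 5); (3|5)=-1, (1|5)=+1; sign (−1)^0·-1^5·+1^1 = -1.
Ram(715, 95095) = {2, 5, 11, 19}; no ℚ_2-point on the conic.

[2, 5, 11, 19]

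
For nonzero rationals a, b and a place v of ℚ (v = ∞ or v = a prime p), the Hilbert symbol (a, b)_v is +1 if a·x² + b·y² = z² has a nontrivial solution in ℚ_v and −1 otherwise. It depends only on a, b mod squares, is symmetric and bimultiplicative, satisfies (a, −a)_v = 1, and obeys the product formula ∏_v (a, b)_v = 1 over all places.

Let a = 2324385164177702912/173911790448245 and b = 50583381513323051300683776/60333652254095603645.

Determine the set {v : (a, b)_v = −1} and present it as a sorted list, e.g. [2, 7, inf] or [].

(a, b) ≡ (5590, 29699670) mod (ℚ^×)²; places V = {2, 3, 5, 7, 11, 13, 17, 19, 23, 31, 43, ∞}.
(a,b)_13: α=1, u≡10; β=1, v≡4 (mod 13); (10|13)=+1, (4|13)=+1; sign (−1)^0·+1^1·+1^1 = +1.
(a,b)_31: α=-4, u≡8; β=-6, v≡13 (mod 31); (8|31)=+1, (13|31)=-1; sign (−1)^0·+1^-6·-1^-4 = +1.
(a,b)_2: α=29, β=41; u≡3, v≡3 (mod 8); ε(u)ε(v)=1·1, αω(v)=29·1, βω(u)=41·1; sum ≡ 1  ⇒  -1.
(a,b)_43: α=1, u≡16; β=1, v≡11 (mod 43); (16|43)=+1, (11|43)=+1; sign (−1)^1·+1^1·+1^1 = -1.
(a,b)_5: α=-1, u≡3; β=-1, v≡4 (mod 5); (3|5)=-1, (4|5)=+1; sign (−1)^0·-1^-1·+1^-1 = -1.
(a,b)_19: α=-4, u≡7; β=-6, v≡8 (mod 19); (7|19)=+1, (8|19)=-1; sign (−1)^0·+1^-6·-1^-4 = +1.
(a,b)_7: α=0, u≡2; β=1, v≡6 (mod 7); (2|7)=+1, (6|7)=-1; sign (−1)^0·+1^1·-1^0 = +1.
(a,b)_11: α=4, u≡7; β=5, v≡9 (mod 11); (7|11)=-1, (9|11)=+1; sign (−1)^0·-1^5·+1^4 = -1.
(a,b)_23: α=2, u≡13; β=3, v≡6 (mod 23); (13|23)=+1, (6|23)=+1; sign (−1)^0·+1^3·+1^2 = +1.
(a,b)_17: α=-2, u≡5; β=-2, v≡3 (mod 17); (5|17)=-1, (3|17)=-1; sign (−1)^0·-1^-2·-1^-2 = +1.
(a,b)_∞: sgn(5590)=+, sgn(29699670)=+, so +1.
(a,b)_3: α=0, u≡1; β=1, v≡1 (mod 3); (1|3)=+1, (1|3)=+1; sign (−1)^0·+1^1·+1^0 = +1.
|Ram(5590, 29699670)| = 4, even; anisotropic at {2, 5, 11, 43}.

[2, 5, 11, 43]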